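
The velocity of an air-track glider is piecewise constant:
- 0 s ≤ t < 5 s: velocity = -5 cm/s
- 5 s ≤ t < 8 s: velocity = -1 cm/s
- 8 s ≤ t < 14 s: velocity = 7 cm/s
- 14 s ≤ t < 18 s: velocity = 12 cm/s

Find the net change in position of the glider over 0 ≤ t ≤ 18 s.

62 cm

Net displacement equals the area under the velocity-time graph (areas below the axis count negative).
0–5 s: -5 × 5 = -25 cm
5–8 s: -1 × 3 = -3 cm
8–14 s: 7 × 6 = 42 cm
14–18 s: 12 × 4 = 48 cm
Net displacement = 62 cm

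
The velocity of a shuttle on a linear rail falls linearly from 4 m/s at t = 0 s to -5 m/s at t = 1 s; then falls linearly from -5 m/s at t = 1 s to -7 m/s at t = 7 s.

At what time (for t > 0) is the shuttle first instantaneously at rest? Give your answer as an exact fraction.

t = 4/9 s

v changes sign on 0–1 s (from 4 to -5); the graph is linear there, so v = 0 at t = 0 + (-4)·(1 − 0)/(-5 − 4) = 4/9 s.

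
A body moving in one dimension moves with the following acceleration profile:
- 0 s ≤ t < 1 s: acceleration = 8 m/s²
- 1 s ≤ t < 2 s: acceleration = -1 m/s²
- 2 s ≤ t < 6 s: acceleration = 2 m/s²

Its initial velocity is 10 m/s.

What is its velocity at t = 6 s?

Δv equals the area under the a-t graph; then v = v₀ + Δv.
0–1 s: 8 × 1 = 8 m/s
1–2 s: -1 × 1 = -1 m/s
2–6 s: 2 × 4 = 8 m/s
Δv = 15 m/s, so v(6) = 10 + (15) = 25 m/s.

25 m/s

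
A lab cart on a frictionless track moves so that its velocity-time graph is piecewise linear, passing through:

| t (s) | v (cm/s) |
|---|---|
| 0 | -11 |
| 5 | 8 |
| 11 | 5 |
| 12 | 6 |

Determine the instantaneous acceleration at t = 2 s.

3.8 cm/s²

Acceleration is the slope of the v-t graph on 0–5 s: (8 − -11)/(5 − 0) = 3.8 cm/s².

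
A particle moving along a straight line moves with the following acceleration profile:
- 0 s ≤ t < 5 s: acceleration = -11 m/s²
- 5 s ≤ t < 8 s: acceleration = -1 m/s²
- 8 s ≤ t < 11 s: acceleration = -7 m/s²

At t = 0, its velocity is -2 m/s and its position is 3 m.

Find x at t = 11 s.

On each constant-a segment, Δv = aΔt and Δx = v₀Δt + ½aΔt²; chain segment to segment.
0–5 s: v starts -2 m/s; Δx = -2·5 + ½·-11·5² = -147.5 m; v ends -57 m/s.
5–8 s: v starts -57 m/s; Δx = -57·3 + ½·-1·3² = -175.5 m; v ends -60 m/s.
8–11 s: v starts -60 m/s; Δx = -60·3 + ½·-7·3² = -211.5 m; v ends -81 m/s.
x(11) = 3 + Σ Δx = -531.5 m.

-531.5 m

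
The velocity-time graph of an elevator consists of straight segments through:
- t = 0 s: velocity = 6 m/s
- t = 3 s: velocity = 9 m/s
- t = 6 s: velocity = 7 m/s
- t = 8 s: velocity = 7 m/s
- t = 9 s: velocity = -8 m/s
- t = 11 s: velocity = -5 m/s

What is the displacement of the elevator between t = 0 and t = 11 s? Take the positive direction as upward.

47 m

Net displacement equals the area under the velocity-time graph (areas below the axis count negative).
0–3 s: ½(6 + 9)(3) = 22.5 m
3–6 s: ½(9 + 7)(3) = 24 m
6–8 s: 7 × 2 = 14 m
8–9 s: ½(7 + -8)(1) = -0.5 m
9–11 s: ½(-8 + -5)(2) = -13 m
Net displacement = 47 m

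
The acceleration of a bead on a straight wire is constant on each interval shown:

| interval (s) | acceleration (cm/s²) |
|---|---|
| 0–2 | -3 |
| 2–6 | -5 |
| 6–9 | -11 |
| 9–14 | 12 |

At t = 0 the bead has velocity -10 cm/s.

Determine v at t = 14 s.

-9 cm/s

Δv equals the area under the a-t graph; then v = v₀ + Δv.
0–2 s: -3 × 2 = -6 cm/s
2–6 s: -5 × 4 = -20 cm/s
6–9 s: -11 × 3 = -33 cm/s
9–14 s: 12 × 5 = 60 cm/s
Δv = 1 cm/s, so v(14) = -10 + (1) = -9 cm/s.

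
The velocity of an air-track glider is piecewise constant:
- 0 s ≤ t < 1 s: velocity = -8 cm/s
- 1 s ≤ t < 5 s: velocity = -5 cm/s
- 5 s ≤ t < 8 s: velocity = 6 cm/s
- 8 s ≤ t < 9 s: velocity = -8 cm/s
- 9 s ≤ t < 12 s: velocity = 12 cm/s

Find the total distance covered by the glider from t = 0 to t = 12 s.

90 cm

Total distance travelled is ∫|v| dt — sum the magnitudes of each area piece.
0–1 s: |-8| × 1 = 8 cm
1–5 s: |-5| × 4 = 20 cm
5–8 s: |6| × 3 = 18 cm
8–9 s: |-8| × 1 = 8 cm
9–12 s: |12| × 3 = 36 cm
Total distance = 90 cm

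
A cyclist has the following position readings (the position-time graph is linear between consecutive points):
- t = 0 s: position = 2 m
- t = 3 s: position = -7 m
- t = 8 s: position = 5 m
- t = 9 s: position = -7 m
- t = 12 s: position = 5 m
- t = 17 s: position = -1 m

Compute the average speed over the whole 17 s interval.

3 m/s

Average speed = (total path length)/(elapsed time); on a piecewise-linear x-t graph the path length is Σ|Δx|.
0–3 s: |Δx| = |-7 − 2| = 9 m
3–8 s: |Δx| = |5 − -7| = 12 m
8–9 s: |Δx| = |-7 − 5| = 12 m
9–12 s: |Δx| = |5 − -7| = 12 m
12–17 s: |Δx| = |-1 − 5| = 6 m
Total path = 51 m; average speed = 51/17 = 3 m/s.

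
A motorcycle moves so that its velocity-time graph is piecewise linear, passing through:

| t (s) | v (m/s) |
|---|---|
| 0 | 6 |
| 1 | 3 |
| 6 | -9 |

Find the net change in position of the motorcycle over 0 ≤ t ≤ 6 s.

Displacement is the signed area under the v-t curve.
0–1 s: ½(6 + 3)(1) = 4.5 m
1–6 s: ½(3 + -9)(5) = -15 m
Net displacement = -10.5 m

-10.5 m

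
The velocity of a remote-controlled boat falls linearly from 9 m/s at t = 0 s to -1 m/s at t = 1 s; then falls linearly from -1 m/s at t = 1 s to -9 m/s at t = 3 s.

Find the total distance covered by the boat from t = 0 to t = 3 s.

14.1 m

Total distance travelled is ∫|v| dt — sum the magnitudes of each area piece.
0–1 s: v = 0 at t = 0.9 s; triangle areas 4.05 + 0.05 = 4.1 m
1–3 s: |½(-1 + -9)(2)| = 10 m
Total distance = 14.1 m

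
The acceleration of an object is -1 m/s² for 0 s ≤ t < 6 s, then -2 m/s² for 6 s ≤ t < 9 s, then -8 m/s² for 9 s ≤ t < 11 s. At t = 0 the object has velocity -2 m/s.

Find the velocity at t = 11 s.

-30 m/s

Δv equals the area under the a-t graph; then v = v₀ + Δv.
0–6 s: -1 × 6 = -6 m/s
6–9 s: -2 × 3 = -6 m/s
9–11 s: -8 × 2 = -16 m/s
Δv = -28 m/s, so v(11) = -2 + (-28) = -30 m/s.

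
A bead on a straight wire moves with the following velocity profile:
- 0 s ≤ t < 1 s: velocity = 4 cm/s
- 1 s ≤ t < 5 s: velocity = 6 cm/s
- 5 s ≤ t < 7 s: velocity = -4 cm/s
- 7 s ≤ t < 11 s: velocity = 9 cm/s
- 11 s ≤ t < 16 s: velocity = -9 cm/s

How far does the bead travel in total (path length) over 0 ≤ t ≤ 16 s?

117 cm

Distance (not displacement) is the total path length: add the absolute areas under v-t.
0–1 s: |4| × 1 = 4 cm
1–5 s: |6| × 4 = 24 cm
5–7 s: |-4| × 2 = 8 cm
7–11 s: |9| × 4 = 36 cm
11–16 s: |-9| × 5 = 45 cm
Total distance = 117 cm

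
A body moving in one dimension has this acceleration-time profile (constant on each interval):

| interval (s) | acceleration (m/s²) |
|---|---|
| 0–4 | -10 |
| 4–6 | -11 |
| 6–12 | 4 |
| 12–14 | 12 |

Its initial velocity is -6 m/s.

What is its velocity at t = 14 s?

Δv equals the area under the a-t graph; then v = v₀ + Δv.
0–4 s: -10 × 4 = -40 m/s
4–6 s: -11 × 2 = -22 m/s
6–12 s: 4 × 6 = 24 m/s
12–14 s: 12 × 2 = 24 m/s
Δv = -14 m/s, so v(14) = -6 + (-14) = -20 m/s.

-20 m/s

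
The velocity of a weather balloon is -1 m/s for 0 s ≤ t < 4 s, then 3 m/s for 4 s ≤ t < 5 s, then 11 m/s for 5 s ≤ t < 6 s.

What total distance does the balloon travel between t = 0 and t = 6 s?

18 m

Total distance travelled is ∫|v| dt — sum the magnitudes of each area piece.
0–4 s: |-1| × 4 = 4 m
4–5 s: |3| × 1 = 3 m
5–6 s: |11| × 1 = 11 m
Total distance = 18 m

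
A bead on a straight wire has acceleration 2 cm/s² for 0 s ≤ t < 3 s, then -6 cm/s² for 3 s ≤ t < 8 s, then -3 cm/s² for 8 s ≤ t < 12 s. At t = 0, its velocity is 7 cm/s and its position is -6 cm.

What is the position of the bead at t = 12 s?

-78 cm

On each constant-a segment, Δv = aΔt and Δx = v₀Δt + ½aΔt²; chain segment to segment.
0–3 s: v starts 7 cm/s; Δx = 7·3 + ½·2·3² = 30 cm; v ends 13 cm/s.
3–8 s: v starts 13 cm/s; Δx = 13·5 + ½·-6·5² = -10 cm; v ends -17 cm/s.
8–12 s: v starts -17 cm/s; Δx = -17·4 + ½·-3·4² = -92 cm; v ends -29 cm/s.
x(12) = -6 + Σ Δx = -78 cm.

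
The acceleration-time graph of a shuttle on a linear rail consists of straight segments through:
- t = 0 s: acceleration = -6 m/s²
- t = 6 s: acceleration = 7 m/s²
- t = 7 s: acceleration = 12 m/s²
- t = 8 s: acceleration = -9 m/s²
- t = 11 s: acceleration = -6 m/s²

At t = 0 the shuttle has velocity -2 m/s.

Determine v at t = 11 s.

-10.5 m/s

Δv equals the area under the a-t graph; then v = v₀ + Δv.
0–6 s: ½(-6 + 7)(6) = 3 m/s
6–7 s: ½(7 + 12)(1) = 9.5 m/s
7–8 s: ½(12 + -9)(1) = 1.5 m/s
8–11 s: ½(-9 + -6)(3) = -22.5 m/s
Δv = -8.5 m/s, so v(11) = -2 + (-8.5) = -10.5 m/s.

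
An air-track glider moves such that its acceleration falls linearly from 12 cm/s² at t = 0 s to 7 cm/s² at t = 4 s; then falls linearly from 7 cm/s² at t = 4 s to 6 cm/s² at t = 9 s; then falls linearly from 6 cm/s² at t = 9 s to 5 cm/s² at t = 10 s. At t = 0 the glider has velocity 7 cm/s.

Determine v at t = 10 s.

83 cm/s

Δv equals the area under the a-t graph; then v = v₀ + Δv.
0–4 s: ½(12 + 7)(4) = 38 cm/s
4–9 s: ½(7 + 6)(5) = 32.5 cm/s
9–10 s: ½(6 + 5)(1) = 5.5 cm/s
Δv = 76 cm/s, so v(10) = 7 + (76) = 83 cm/s.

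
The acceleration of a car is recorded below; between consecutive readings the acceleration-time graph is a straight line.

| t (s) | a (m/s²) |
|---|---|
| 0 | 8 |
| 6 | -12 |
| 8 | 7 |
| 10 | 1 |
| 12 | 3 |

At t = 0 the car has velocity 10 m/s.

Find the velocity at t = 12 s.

5 m/s

Δv equals the area under the a-t graph; then v = v₀ + Δv.
0–6 s: ½(8 + -12)(6) = -12 m/s
6–8 s: ½(-12 + 7)(2) = -5 m/s
8–10 s: ½(7 + 1)(2) = 8 m/s
10–12 s: ½(1 + 3)(2) = 4 m/s
Δv = -5 m/s, so v(12) = 10 + (-5) = 5 m/s.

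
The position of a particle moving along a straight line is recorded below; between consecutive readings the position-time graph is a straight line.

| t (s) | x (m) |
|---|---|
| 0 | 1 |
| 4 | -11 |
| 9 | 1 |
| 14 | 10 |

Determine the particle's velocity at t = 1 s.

-3 m/s

Velocity is the slope of the x-t graph on 0–4 s: (-11 − 1)/(4 − 0) = -3 m/s.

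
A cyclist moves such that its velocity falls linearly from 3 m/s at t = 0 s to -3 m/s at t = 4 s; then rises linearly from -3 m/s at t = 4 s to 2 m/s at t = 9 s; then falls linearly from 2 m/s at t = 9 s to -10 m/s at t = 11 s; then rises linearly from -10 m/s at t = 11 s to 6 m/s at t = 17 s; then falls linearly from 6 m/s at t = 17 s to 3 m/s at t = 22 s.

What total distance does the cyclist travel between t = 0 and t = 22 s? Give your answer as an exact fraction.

Distance (not displacement) is the total path length: add the absolute areas under v-t.
0–4 s: v = 0 at t = 2 s; triangle areas 3 + 3 = 6 m
4–9 s: v = 0 at t = 7 s; triangle areas 4.5 + 2 = 6.5 m
9–11 s: v = 0 at t = 28/3 s; triangle areas 1/3 + 25/3 = 26/3 m
11–17 s: v = 0 at t = 14.75 s; triangle areas 18.75 + 6.75 = 25.5 m
17–22 s: |½(6 + 3)(5)| = 22.5 m
Total distance = 415/6 m

415/6 m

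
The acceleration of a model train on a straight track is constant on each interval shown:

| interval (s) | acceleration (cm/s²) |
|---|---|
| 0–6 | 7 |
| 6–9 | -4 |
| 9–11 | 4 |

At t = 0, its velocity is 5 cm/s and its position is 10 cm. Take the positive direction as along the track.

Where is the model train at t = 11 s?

On each constant-a segment, Δv = aΔt and Δx = v₀Δt + ½aΔt²; chain segment to segment.
0–6 s: v starts 5 cm/s; Δx = 5·6 + ½·7·6² = 156 cm; v ends 47 cm/s.
6–9 s: v starts 47 cm/s; Δx = 47·3 + ½·-4·3² = 123 cm; v ends 35 cm/s.
9–11 s: v starts 35 cm/s; Δx = 35·2 + ½·4·2² = 78 cm; v ends 43 cm/s.
x(11) = 10 + Σ Δx = 367 cm.

367 cm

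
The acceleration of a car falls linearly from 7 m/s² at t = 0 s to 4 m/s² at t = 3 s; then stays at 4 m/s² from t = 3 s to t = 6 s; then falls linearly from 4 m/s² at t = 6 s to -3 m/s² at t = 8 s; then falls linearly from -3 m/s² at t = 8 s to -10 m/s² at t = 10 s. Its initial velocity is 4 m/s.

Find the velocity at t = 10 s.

Δv equals the area under the a-t graph; then v = v₀ + Δv.
0–3 s: ½(7 + 4)(3) = 16.5 m/s
3–6 s: 4 × 3 = 12 m/s
6–8 s: ½(4 + -3)(2) = 1 m/s
8–10 s: ½(-3 + -10)(2) = -13 m/s
Δv = 16.5 m/s, so v(10) = 4 + (16.5) = 20.5 m/s.

20.5 m/s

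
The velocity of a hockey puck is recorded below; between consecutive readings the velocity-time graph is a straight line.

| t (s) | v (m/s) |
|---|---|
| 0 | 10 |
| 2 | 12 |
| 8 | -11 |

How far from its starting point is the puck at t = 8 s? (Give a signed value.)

25 m

Displacement is the signed area under the v-t curve.
0–2 s: ½(10 + 12)(2) = 22 m
2–8 s: ½(12 + -11)(6) = 3 m
Net displacement = 25 m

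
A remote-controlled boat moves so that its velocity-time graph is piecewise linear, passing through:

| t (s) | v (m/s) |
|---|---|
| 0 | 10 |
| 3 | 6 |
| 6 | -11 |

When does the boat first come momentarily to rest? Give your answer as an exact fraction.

t = 69/17 s

v changes sign on 3–6 s (from 6 to -11); the graph is linear there, so v = 0 at t = 3 + (-6)·(6 − 3)/(-11 − 6) = 69/17 s.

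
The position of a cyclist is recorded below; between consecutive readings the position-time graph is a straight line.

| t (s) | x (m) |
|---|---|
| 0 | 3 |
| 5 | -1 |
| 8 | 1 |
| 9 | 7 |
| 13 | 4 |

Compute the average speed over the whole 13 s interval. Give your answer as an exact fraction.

15/13 m/s

Average speed = (total path length)/(elapsed time); on a piecewise-linear x-t graph the path length is Σ|Δx|.
0–5 s: |Δx| = |-1 − 3| = 4 m
5–8 s: |Δx| = |1 − -1| = 2 m
8–9 s: |Δx| = |7 − 1| = 6 m
9–13 s: |Δx| = |4 − 7| = 3 m
Total path = 15 m; average speed = 15/13 = 15/13 m/s.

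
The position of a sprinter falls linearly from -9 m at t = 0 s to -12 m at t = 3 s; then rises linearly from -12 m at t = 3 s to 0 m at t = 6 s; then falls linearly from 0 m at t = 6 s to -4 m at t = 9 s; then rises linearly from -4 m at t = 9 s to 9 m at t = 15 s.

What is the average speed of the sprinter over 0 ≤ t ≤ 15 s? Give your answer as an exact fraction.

Average speed = (total path length)/(elapsed time); on a piecewise-linear x-t graph the path length is Σ|Δx|.
0–3 s: |Δx| = |-12 − -9| = 3 m
3–6 s: |Δx| = |0 − -12| = 12 m
6–9 s: |Δx| = |-4 − 0| = 4 m
9–15 s: |Δx| = |9 − -4| = 13 m
Total path = 32 m; average speed = 32/15 = 32/15 m/s.

32/15 m/s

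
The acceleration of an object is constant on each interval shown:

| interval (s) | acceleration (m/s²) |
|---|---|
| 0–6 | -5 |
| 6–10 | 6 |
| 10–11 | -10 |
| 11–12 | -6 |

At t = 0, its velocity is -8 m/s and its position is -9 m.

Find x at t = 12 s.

On each constant-a segment, Δv = aΔt and Δx = v₀Δt + ½aΔt²; chain segment to segment.
0–6 s: v starts -8 m/s; Δx = -8·6 + ½·-5·6² = -138 m; v ends -38 m/s.
6–10 s: v starts -38 m/s; Δx = -38·4 + ½·6·4² = -104 m; v ends -14 m/s.
10–11 s: v starts -14 m/s; Δx = -14·1 + ½·-10·1² = -19 m; v ends -24 m/s.
11–12 s: v starts -24 m/s; Δx = -24·1 + ½·-6·1² = -27 m; v ends -30 m/s.
x(12) = -9 + Σ Δx = -297 m.

-297 m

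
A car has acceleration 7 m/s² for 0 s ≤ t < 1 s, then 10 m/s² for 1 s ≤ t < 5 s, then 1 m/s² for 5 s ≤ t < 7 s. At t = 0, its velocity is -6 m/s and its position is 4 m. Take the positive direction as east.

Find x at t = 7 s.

169.5 m

On each constant-a segment, Δv = aΔt and Δx = v₀Δt + ½aΔt²; chain segment to segment.
0–1 s: v starts -6 m/s; Δx = -6·1 + ½·7·1² = -2.5 m; v ends 1 m/s.
1–5 s: v starts 1 m/s; Δx = 1·4 + ½·10·4² = 84 m; v ends 41 m/s.
5–7 s: v starts 41 m/s; Δx = 41·2 + ½·1·2² = 84 m; v ends 43 m/s.
x(7) = 4 + Σ Δx = 169.5 m.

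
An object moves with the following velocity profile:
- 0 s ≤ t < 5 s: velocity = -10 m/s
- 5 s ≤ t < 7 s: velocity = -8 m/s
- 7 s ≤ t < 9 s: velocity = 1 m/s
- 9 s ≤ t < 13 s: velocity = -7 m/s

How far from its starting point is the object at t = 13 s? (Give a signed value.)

Displacement is the signed area under the v-t curve.
0–5 s: -10 × 5 = -50 m
5–7 s: -8 × 2 = -16 m
7–9 s: 1 × 2 = 2 m
9–13 s: -7 × 4 = -28 m
Net displacement = -92 m

-92 m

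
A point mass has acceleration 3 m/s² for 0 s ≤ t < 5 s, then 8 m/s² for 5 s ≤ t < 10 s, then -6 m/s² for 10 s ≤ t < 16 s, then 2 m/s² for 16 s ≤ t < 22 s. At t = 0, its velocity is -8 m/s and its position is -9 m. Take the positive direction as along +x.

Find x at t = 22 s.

On each constant-a segment, Δv = aΔt and Δx = v₀Δt + ½aΔt²; chain segment to segment.
0–5 s: v starts -8 m/s; Δx = -8·5 + ½·3·5² = -2.5 m; v ends 7 m/s.
5–10 s: v starts 7 m/s; Δx = 7·5 + ½·8·5² = 135 m; v ends 47 m/s.
10–16 s: v starts 47 m/s; Δx = 47·6 + ½·-6·6² = 174 m; v ends 11 m/s.
16–22 s: v starts 11 m/s; Δx = 11·6 + ½·2·6² = 102 m; v ends 23 m/s.
x(22) = -9 + Σ Δx = 399.5 m.

399.5 m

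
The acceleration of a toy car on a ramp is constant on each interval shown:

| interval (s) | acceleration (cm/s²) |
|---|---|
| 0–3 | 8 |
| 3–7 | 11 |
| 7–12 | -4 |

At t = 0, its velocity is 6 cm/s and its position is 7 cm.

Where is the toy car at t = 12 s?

On each constant-a segment, Δv = aΔt and Δx = v₀Δt + ½aΔt²; chain segment to segment.
0–3 s: v starts 6 cm/s; Δx = 6·3 + ½·8·3² = 54 cm; v ends 30 cm/s.
3–7 s: v starts 30 cm/s; Δx = 30·4 + ½·11·4² = 208 cm; v ends 74 cm/s.
7–12 s: v starts 74 cm/s; Δx = 74·5 + ½·-4·5² = 320 cm; v ends 54 cm/s.
x(12) = 7 + Σ Δx = 589 cm.

589 cm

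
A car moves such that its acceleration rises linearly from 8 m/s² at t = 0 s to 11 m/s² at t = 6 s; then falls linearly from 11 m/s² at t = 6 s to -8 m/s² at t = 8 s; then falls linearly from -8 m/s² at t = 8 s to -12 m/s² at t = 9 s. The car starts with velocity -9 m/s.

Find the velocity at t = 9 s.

41 m/s

Δv equals the area under the a-t graph; then v = v₀ + Δv.
0–6 s: ½(8 + 11)(6) = 57 m/s
6–8 s: ½(11 + -8)(2) = 3 m/s
8–9 s: ½(-8 + -12)(1) = -10 m/s
Δv = 50 m/s, so v(9) = -9 + (50) = 41 m/s.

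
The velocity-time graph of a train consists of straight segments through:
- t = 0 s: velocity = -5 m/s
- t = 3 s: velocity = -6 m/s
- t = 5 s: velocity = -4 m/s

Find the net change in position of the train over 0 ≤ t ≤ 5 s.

-26.5 m

Net displacement equals the area under the velocity-time graph (areas below the axis count negative).
0–3 s: ½(-5 + -6)(3) = -16.5 m
3–5 s: ½(-6 + -4)(2) = -10 m
Net displacement = -26.5 m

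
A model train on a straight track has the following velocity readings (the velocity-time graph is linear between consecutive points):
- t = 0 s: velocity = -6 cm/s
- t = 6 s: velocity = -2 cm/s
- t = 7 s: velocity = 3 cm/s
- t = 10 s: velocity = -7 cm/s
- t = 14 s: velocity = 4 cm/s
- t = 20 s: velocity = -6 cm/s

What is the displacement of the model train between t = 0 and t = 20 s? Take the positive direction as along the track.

Net displacement equals the area under the velocity-time graph (areas below the axis count negative).
0–6 s: ½(-6 + -2)(6) = -24 cm
6–7 s: ½(-2 + 3)(1) = 0.5 cm
7–10 s: ½(3 + -7)(3) = -6 cm
10–14 s: ½(-7 + 4)(4) = -6 cm
14–20 s: ½(4 + -6)(6) = -6 cm
Net displacement = -41.5 cm

-41.5 cm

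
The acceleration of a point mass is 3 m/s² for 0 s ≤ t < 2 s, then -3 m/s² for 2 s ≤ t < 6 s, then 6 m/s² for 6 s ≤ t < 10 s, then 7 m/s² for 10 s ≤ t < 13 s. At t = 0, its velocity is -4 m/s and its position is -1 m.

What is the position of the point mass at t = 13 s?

62.5 m

On each constant-a segment, Δv = aΔt and Δx = v₀Δt + ½aΔt²; chain segment to segment.
0–2 s: v starts -4 m/s; Δx = -4·2 + ½·3·2² = -2 m; v ends 2 m/s.
2–6 s: v starts 2 m/s; Δx = 2·4 + ½·-3·4² = -16 m; v ends -10 m/s.
6–10 s: v starts -10 m/s; Δx = -10·4 + ½·6·4² = 8 m; v ends 14 m/s.
10–13 s: v starts 14 m/s; Δx = 14·3 + ½·7·3² = 73.5 m; v ends 35 m/s.
x(13) = -1 + Σ Δx = 62.5 m.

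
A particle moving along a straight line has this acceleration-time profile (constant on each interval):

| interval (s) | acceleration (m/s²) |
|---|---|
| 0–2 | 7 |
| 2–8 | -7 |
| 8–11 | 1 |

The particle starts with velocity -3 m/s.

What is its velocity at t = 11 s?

Δv equals the area under the a-t graph; then v = v₀ + Δv.
0–2 s: 7 × 2 = 14 m/s
2–8 s: -7 × 6 = -42 m/s
8–11 s: 1 × 3 = 3 m/s
Δv = -25 m/s, so v(11) = -3 + (-25) = -28 m/s.

-28 m/s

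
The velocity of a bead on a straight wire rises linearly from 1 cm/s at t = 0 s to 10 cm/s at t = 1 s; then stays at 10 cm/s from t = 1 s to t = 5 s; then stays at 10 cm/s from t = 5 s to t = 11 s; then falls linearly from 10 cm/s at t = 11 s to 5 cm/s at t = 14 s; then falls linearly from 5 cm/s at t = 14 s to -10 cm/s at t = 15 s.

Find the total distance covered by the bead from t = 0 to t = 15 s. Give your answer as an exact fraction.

Total distance travelled is ∫|v| dt — sum the magnitudes of each area piece.
0–1 s: |½(1 + 10)(1)| = 5.5 cm
1–5 s: |10| × 4 = 40 cm
5–11 s: |10| × 6 = 60 cm
11–14 s: |½(10 + 5)(3)| = 22.5 cm
14–15 s: v = 0 at t = 43/3 s; triangle areas 5/6 + 10/3 = 25/6 cm
Total distance = 793/6 cm

793/6 cm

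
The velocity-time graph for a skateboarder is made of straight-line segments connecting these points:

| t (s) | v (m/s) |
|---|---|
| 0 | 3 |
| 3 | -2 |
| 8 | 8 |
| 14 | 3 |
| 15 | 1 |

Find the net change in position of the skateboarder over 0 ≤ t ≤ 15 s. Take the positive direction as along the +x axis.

Net displacement equals the area under the velocity-time graph (areas below the axis count negative).
0–3 s: ½(3 + -2)(3) = 1.5 m
3–8 s: ½(-2 + 8)(5) = 15 m
8–14 s: ½(8 + 3)(6) = 33 m
14–15 s: ½(3 + 1)(1) = 2 m
Net displacement = 51.5 m

51.5 m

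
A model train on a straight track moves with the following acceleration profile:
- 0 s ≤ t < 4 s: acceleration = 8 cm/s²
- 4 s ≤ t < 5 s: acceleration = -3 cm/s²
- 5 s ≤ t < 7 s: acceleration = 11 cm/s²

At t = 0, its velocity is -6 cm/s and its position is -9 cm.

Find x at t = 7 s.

123.5 cm

On each constant-a segment, Δv = aΔt and Δx = v₀Δt + ½aΔt²; chain segment to segment.
0–4 s: v starts -6 cm/s; Δx = -6·4 + ½·8·4² = 40 cm; v ends 26 cm/s.
4–5 s: v starts 26 cm/s; Δx = 26·1 + ½·-3·1² = 24.5 cm; v ends 23 cm/s.
5–7 s: v starts 23 cm/s; Δx = 23·2 + ½·11·2² = 68 cm; v ends 45 cm/s.
x(7) = -9 + Σ Δx = 123.5 cm.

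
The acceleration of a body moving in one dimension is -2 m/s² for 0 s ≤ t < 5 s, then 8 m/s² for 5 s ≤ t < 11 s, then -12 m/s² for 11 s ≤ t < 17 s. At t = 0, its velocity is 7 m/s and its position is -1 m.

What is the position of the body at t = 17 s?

On each constant-a segment, Δv = aΔt and Δx = v₀Δt + ½aΔt²; chain segment to segment.
0–5 s: v starts 7 m/s; Δx = 7·5 + ½·-2·5² = 10 m; v ends -3 m/s.
5–11 s: v starts -3 m/s; Δx = -3·6 + ½·8·6² = 126 m; v ends 45 m/s.
11–17 s: v starts 45 m/s; Δx = 45·6 + ½·-12·6² = 54 m; v ends -27 m/s.
x(17) = -1 + Σ Δx = 189 m.

189 m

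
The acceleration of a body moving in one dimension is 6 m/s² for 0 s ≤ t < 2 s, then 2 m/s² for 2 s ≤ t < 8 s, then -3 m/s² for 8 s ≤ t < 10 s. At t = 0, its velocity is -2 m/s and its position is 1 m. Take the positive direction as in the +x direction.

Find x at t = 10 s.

143 m

On each constant-a segment, Δv = aΔt and Δx = v₀Δt + ½aΔt²; chain segment to segment.
0–2 s: v starts -2 m/s; Δx = -2·2 + ½·6·2² = 8 m; v ends 10 m/s.
2–8 s: v starts 10 m/s; Δx = 10·6 + ½·2·6² = 96 m; v ends 22 m/s.
8–10 s: v starts 22 m/s; Δx = 22·2 + ½·-3·2² = 38 m; v ends 16 m/s.
x(10) = 1 + Σ Δx = 143 m.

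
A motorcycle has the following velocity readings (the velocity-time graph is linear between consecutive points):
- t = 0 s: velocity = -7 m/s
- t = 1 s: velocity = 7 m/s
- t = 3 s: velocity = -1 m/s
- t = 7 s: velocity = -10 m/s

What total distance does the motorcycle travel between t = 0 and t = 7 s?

Distance (not displacement) is the total path length: add the absolute areas under v-t.
0–1 s: v = 0 at t = 0.5 s; triangle areas 1.75 + 1.75 = 3.5 m
1–3 s: v = 0 at t = 2.75 s; triangle areas 6.125 + 0.125 = 6.25 m
3–7 s: |½(-1 + -10)(4)| = 22 m
Total distance = 31.75 m

31.75 m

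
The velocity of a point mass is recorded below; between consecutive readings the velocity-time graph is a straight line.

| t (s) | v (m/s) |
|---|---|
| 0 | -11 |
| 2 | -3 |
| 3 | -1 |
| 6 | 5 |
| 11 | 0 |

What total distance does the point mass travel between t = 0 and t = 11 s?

Total distance travelled is ∫|v| dt — sum the magnitudes of each area piece.
0–2 s: |½(-11 + -3)(2)| = 14 m
2–3 s: |½(-3 + -1)(1)| = 2 m
3–6 s: v = 0 at t = 3.5 s; triangle areas 0.25 + 6.25 = 6.5 m
6–11 s: |½(5 + 0)(5)| = 12.5 m
Total distance = 35 m

35 m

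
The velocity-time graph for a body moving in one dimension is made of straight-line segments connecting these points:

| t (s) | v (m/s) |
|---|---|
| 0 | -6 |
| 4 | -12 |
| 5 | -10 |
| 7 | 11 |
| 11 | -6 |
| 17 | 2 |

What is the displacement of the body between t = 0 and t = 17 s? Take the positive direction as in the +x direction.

-48 m

Net displacement equals the area under the velocity-time graph (areas below the axis count negative).
0–4 s: ½(-6 + -12)(4) = -36 m
4–5 s: ½(-12 + -10)(1) = -11 m
5–7 s: ½(-10 + 11)(2) = 1 m
7–11 s: ½(11 + -6)(4) = 10 m
11–17 s: ½(-6 + 2)(6) = -12 m
Net displacement = -48 m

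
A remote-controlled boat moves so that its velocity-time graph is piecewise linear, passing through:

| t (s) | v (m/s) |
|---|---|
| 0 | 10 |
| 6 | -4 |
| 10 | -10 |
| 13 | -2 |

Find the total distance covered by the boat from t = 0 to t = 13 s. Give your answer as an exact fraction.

496/7 m

Distance (not displacement) is the total path length: add the absolute areas under v-t.
0–6 s: v = 0 at t = 30/7 s; triangle areas 150/7 + 24/7 = 174/7 m
6–10 s: |½(-4 + -10)(4)| = 28 m
10–13 s: |½(-10 + -2)(3)| = 18 m
Total distance = 496/7 m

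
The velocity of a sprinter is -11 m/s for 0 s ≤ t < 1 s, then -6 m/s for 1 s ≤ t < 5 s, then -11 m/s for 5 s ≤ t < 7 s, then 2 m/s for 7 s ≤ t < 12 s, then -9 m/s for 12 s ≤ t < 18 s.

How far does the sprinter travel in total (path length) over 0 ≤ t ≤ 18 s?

121 m

Total distance travelled is ∫|v| dt — sum the magnitudes of each area piece.
0–1 s: |-11| × 1 = 11 m
1–5 s: |-6| × 4 = 24 m
5–7 s: |-11| × 2 = 22 m
7–12 s: |2| × 5 = 10 m
12–18 s: |-9| × 6 = 54 m
Total distance = 121 m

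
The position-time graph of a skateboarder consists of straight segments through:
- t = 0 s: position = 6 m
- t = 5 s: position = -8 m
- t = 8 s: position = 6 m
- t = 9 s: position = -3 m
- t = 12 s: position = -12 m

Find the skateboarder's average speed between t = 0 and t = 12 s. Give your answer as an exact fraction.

23/6 m/s

Average speed = (total path length)/(elapsed time); on a piecewise-linear x-t graph the path length is Σ|Δx|.
0–5 s: |Δx| = |-8 − 6| = 14 m
5–8 s: |Δx| = |6 − -8| = 14 m
8–9 s: |Δx| = |-3 − 6| = 9 m
9–12 s: |Δx| = |-12 − -3| = 9 m
Total path = 46 m; average speed = 46/12 = 23/6 m/s.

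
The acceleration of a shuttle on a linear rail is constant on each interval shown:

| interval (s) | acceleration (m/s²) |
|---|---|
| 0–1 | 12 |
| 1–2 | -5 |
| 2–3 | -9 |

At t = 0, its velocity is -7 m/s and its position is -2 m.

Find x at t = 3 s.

On each constant-a segment, Δv = aΔt and Δx = v₀Δt + ½aΔt²; chain segment to segment.
0–1 s: v starts -7 m/s; Δx = -7·1 + ½·12·1² = -1 m; v ends 5 m/s.
1–2 s: v starts 5 m/s; Δx = 5·1 + ½·-5·1² = 2.5 m; v ends 0 m/s.
2–3 s: v starts 0 m/s; Δx = 0·1 + ½·-9·1² = -4.5 m; v ends -9 m/s.
x(3) = -2 + Σ Δx = -5 m.

-5 m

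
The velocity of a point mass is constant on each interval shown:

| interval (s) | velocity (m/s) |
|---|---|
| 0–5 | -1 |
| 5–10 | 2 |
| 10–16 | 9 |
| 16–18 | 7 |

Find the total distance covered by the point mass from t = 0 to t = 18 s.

83 m

Total distance travelled is ∫|v| dt — sum the magnitudes of each area piece.
0–5 s: |-1| × 5 = 5 m
5–10 s: |2| × 5 = 10 m
10–16 s: |9| × 6 = 54 m
16–18 s: |7| × 2 = 14 m
Total distance = 83 m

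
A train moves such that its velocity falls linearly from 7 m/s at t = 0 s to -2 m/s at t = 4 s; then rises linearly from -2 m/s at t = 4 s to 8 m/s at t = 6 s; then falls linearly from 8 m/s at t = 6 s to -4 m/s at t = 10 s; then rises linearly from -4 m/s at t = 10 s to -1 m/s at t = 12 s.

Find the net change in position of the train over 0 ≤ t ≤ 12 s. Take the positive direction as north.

19 m

Net displacement equals the area under the velocity-time graph (areas below the axis count negative).
0–4 s: ½(7 + -2)(4) = 10 m
4–6 s: ½(-2 + 8)(2) = 6 m
6–10 s: ½(8 + -4)(4) = 8 m
10–12 s: ½(-4 + -1)(2) = -5 m
Net displacement = 19 m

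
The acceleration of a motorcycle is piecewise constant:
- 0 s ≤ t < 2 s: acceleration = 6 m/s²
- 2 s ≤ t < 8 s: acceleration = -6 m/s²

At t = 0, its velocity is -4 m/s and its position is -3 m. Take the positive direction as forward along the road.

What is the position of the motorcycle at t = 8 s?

On each constant-a segment, Δv = aΔt and Δx = v₀Δt + ½aΔt²; chain segment to segment.
0–2 s: v starts -4 m/s; Δx = -4·2 + ½·6·2² = 4 m; v ends 8 m/s.
2–8 s: v starts 8 m/s; Δx = 8·6 + ½·-6·6² = -60 m; v ends -28 m/s.
x(8) = -3 + Σ Δx = -59 m.

-59 m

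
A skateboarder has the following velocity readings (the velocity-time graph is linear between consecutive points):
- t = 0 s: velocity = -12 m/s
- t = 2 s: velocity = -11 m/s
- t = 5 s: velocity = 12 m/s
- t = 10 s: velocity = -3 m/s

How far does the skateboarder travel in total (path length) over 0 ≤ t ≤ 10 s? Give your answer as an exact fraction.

Total distance travelled is ∫|v| dt — sum the magnitudes of each area piece.
0–2 s: |½(-12 + -11)(2)| = 23 m
2–5 s: v = 0 at t = 79/23 s; triangle areas 363/46 + 216/23 = 795/46 m
5–10 s: v = 0 at t = 9 s; triangle areas 24 + 1.5 = 25.5 m
Total distance = 1513/23 m

1513/23 m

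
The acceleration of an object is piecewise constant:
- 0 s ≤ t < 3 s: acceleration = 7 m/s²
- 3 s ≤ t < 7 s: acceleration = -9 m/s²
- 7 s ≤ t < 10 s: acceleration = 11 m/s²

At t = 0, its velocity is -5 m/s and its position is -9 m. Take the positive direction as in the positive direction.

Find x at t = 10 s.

On each constant-a segment, Δv = aΔt and Δx = v₀Δt + ½aΔt²; chain segment to segment.
0–3 s: v starts -5 m/s; Δx = -5·3 + ½·7·3² = 16.5 m; v ends 16 m/s.
3–7 s: v starts 16 m/s; Δx = 16·4 + ½·-9·4² = -8 m; v ends -20 m/s.
7–10 s: v starts -20 m/s; Δx = -20·3 + ½·11·3² = -10.5 m; v ends 13 m/s.
x(10) = -9 + Σ Δx = -11 m.

-11 m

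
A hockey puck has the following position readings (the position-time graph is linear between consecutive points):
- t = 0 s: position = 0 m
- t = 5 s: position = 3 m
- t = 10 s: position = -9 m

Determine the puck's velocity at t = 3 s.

0.6 m/s

Velocity is the slope of the x-t graph on 0–5 s: (3 − 0)/(5 − 0) = 0.6 m/s.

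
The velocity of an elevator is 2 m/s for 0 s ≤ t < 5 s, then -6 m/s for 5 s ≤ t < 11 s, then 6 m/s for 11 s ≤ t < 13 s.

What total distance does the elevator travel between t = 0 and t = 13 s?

58 m

Distance (not displacement) is the total path length: add the absolute areas under v-t.
0–5 s: |2| × 5 = 10 m
5–11 s: |-6| × 6 = 36 m
11–13 s: |6| × 2 = 12 m
Total distance = 58 m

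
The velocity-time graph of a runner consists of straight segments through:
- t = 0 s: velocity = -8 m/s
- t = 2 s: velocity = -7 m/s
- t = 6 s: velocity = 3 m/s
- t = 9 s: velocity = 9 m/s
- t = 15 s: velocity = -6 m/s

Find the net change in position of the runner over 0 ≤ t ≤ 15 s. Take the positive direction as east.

Displacement is the signed area under the v-t curve.
0–2 s: ½(-8 + -7)(2) = -15 m
2–6 s: ½(-7 + 3)(4) = -8 m
6–9 s: ½(3 + 9)(3) = 18 m
9–15 s: ½(9 + -6)(6) = 9 m
Net displacement = 4 m

4 m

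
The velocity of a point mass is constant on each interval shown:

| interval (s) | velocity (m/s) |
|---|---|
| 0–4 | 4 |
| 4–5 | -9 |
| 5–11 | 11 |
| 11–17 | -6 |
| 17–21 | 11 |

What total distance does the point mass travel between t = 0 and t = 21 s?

Total distance travelled is ∫|v| dt — sum the magnitudes of each area piece.
0–4 s: |4| × 4 = 16 m
4–5 s: |-9| × 1 = 9 m
5–11 s: |11| × 6 = 66 m
11–17 s: |-6| × 6 = 36 m
17–21 s: |11| × 4 = 44 m
Total distance = 171 m

171 m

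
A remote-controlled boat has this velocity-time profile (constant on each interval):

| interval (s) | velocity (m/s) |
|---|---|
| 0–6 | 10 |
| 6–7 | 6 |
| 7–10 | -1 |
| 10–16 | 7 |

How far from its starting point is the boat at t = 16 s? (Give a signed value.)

Net displacement equals the area under the velocity-time graph (areas below the axis count negative).
0–6 s: 10 × 6 = 60 m
6–7 s: 6 × 1 = 6 m
7–10 s: -1 × 3 = -3 m
10–16 s: 7 × 6 = 42 m
Net displacement = 105 m

105 m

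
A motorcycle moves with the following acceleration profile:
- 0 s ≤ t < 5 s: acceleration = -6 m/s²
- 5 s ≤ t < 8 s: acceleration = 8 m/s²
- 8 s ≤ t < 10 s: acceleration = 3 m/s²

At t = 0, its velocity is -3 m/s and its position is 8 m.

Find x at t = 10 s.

On each constant-a segment, Δv = aΔt and Δx = v₀Δt + ½aΔt²; chain segment to segment.
0–5 s: v starts -3 m/s; Δx = -3·5 + ½·-6·5² = -90 m; v ends -33 m/s.
5–8 s: v starts -33 m/s; Δx = -33·3 + ½·8·3² = -63 m; v ends -9 m/s.
8–10 s: v starts -9 m/s; Δx = -9·2 + ½·3·2² = -12 m; v ends -3 m/s.
x(10) = 8 + Σ Δx = -157 m.

-157 m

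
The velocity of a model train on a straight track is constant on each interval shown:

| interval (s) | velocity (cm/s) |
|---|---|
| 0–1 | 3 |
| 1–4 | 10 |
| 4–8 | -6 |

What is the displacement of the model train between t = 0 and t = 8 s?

Net displacement equals the area under the velocity-time graph (areas below the axis count negative).
0–1 s: 3 × 1 = 3 cm
1–4 s: 10 × 3 = 30 cm
4–8 s: -6 × 4 = -24 cm
Net displacement = 9 cm

9 cm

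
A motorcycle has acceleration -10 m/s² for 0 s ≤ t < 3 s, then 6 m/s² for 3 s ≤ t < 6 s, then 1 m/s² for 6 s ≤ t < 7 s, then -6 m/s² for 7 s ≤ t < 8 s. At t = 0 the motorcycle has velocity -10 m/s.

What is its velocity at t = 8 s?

Δv equals the area under the a-t graph; then v = v₀ + Δv.
0–3 s: -10 × 3 = -30 m/s
3–6 s: 6 × 3 = 18 m/s
6–7 s: 1 × 1 = 1 m/s
7–8 s: -6 × 1 = -6 m/s
Δv = -17 m/s, so v(8) = -10 + (-17) = -27 m/s.

-27 m/s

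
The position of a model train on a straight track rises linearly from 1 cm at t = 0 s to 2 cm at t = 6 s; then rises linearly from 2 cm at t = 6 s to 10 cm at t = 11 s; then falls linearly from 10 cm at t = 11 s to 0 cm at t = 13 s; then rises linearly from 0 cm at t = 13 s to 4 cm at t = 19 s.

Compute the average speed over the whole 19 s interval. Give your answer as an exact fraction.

Average speed = (total path length)/(elapsed time); on a piecewise-linear x-t graph the path length is Σ|Δx|.
0–6 s: |Δx| = |2 − 1| = 1 cm
6–11 s: |Δx| = |10 − 2| = 8 cm
11–13 s: |Δx| = |0 − 10| = 10 cm
13–19 s: |Δx| = |4 − 0| = 4 cm
Total path = 23 cm; average speed = 23/19 = 23/19 cm/s.

23/19 cm/s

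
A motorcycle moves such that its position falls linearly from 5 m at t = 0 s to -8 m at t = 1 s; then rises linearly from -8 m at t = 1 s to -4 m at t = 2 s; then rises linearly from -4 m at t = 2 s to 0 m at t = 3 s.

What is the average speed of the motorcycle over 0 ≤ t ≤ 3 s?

Average speed = (total path length)/(elapsed time); on a piecewise-linear x-t graph the path length is Σ|Δx|.
0–1 s: |Δx| = |-8 − 5| = 13 m
1–2 s: |Δx| = |-4 − -8| = 4 m
2–3 s: |Δx| = |0 − -4| = 4 m
Total path = 21 m; average speed = 21/3 = 7 m/s.

7 m/s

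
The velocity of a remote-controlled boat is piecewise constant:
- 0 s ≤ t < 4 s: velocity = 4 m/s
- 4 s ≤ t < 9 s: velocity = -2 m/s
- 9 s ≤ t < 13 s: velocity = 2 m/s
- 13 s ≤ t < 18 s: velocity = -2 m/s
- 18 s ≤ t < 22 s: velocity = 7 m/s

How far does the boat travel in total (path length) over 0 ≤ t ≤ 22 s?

72 m

Total distance travelled is ∫|v| dt — sum the magnitudes of each area piece.
0–4 s: |4| × 4 = 16 m
4–9 s: |-2| × 5 = 10 m
9–13 s: |2| × 4 = 8 m
13–18 s: |-2| × 5 = 10 m
18–22 s: |7| × 4 = 28 m
Total distance = 72 m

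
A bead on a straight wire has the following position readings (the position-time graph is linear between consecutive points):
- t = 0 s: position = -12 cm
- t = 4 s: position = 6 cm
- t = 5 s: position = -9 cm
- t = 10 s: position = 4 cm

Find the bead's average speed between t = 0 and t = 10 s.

Average speed = (total path length)/(elapsed time); on a piecewise-linear x-t graph the path length is Σ|Δx|.
0–4 s: |Δx| = |6 − -12| = 18 cm
4–5 s: |Δx| = |-9 − 6| = 15 cm
5–10 s: |Δx| = |4 − -9| = 13 cm
Total path = 46 cm; average speed = 46/10 = 4.6 cm/s.

4.6 cm/s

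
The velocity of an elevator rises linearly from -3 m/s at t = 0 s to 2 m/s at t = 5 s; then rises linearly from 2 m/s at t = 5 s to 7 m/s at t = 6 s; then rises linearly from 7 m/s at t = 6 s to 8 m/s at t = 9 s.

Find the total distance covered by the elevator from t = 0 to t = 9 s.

33.5 m

Total distance travelled is ∫|v| dt — sum the magnitudes of each area piece.
0–5 s: v = 0 at t = 3 s; triangle areas 4.5 + 2 = 6.5 m
5–6 s: |½(2 + 7)(1)| = 4.5 m
6–9 s: |½(7 + 8)(3)| = 22.5 m
Total distance = 33.5 m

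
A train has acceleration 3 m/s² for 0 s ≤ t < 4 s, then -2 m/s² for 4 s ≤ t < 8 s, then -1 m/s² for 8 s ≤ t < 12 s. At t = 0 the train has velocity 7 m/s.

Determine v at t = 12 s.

7 m/s

Δv equals the area under the a-t graph; then v = v₀ + Δv.
0–4 s: 3 × 4 = 12 m/s
4–8 s: -2 × 4 = -8 m/s
8–12 s: -1 × 4 = -4 m/s
Δv = 0 m/s, so v(12) = 7 + (0) = 7 m/s.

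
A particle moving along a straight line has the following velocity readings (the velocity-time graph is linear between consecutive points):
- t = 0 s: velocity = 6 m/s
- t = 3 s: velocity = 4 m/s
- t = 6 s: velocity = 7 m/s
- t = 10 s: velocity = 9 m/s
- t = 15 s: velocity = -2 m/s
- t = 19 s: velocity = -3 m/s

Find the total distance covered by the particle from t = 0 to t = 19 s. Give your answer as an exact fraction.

Distance (not displacement) is the total path length: add the absolute areas under v-t.
0–3 s: |½(6 + 4)(3)| = 15 m
3–6 s: |½(4 + 7)(3)| = 16.5 m
6–10 s: |½(7 + 9)(4)| = 32 m
10–15 s: v = 0 at t = 155/11 s; triangle areas 405/22 + 10/11 = 425/22 m
15–19 s: |½(-2 + -3)(4)| = 10 m
Total distance = 1021/11 m

1021/11 m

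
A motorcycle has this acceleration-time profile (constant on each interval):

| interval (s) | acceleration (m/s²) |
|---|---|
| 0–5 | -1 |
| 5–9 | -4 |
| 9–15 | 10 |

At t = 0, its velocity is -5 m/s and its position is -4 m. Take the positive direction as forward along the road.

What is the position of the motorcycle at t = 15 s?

On each constant-a segment, Δv = aΔt and Δx = v₀Δt + ½aΔt²; chain segment to segment.
0–5 s: v starts -5 m/s; Δx = -5·5 + ½·-1·5² = -37.5 m; v ends -10 m/s.
5–9 s: v starts -10 m/s; Δx = -10·4 + ½·-4·4² = -72 m; v ends -26 m/s.
9–15 s: v starts -26 m/s; Δx = -26·6 + ½·10·6² = 24 m; v ends 34 m/s.
x(15) = -4 + Σ Δx = -89.5 m.

-89.5 m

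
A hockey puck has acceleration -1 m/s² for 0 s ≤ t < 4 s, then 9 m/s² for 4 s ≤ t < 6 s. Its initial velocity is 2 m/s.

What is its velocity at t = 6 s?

16 m/s

Δv equals the area under the a-t graph; then v = v₀ + Δv.
0–4 s: -1 × 4 = -4 m/s
4–6 s: 9 × 2 = 18 m/s
Δv = 14 m/s, so v(6) = 2 + (14) = 16 m/s.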